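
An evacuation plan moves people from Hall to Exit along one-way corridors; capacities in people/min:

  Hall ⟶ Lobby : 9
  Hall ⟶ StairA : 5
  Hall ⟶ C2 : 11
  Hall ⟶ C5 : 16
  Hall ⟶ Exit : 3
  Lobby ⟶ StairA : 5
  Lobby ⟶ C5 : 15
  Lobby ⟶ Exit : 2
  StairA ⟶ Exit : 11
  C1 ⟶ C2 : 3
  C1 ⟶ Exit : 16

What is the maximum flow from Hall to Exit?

15

Augment Hall→Exit: bottleneck 3, flow now 3.
Augment Hall→Lobby→Exit: bottleneck 2, flow now 5.
Augment Hall→StairA→Exit: bottleneck 5, flow now 10.
Augment Hall→Lobby→StairA→Exit: bottleneck 5, flow now 15.
No augmenting path remains; maximum flow = 15.
In the residual graph, reachable from Hall: {Hall, Lobby, C2, C5}.
Min-cut edges: Hall→StairA (5), Hall→Exit (3), Lobby→StairA (5), Lobby→Exit (2); capacity 5 + 3 + 5 + 2 = 15.
This cut is saturated, so no flow can exceed 15.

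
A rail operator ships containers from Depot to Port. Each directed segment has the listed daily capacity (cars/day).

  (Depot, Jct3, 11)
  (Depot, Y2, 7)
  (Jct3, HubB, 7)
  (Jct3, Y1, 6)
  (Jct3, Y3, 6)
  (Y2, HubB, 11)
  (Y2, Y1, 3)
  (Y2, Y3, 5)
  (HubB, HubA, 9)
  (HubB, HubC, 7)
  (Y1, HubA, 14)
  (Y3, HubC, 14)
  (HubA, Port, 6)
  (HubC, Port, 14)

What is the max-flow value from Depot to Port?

18

Augment Depot→Jct3→HubB→HubA→Port: bottleneck 6, flow now 6.
Augment Depot→Jct3→HubB→HubC→Port: bottleneck 1, flow now 7.
Augment Depot→Jct3→Y3→HubC→Port: bottleneck 4, flow now 11.
Augment Depot→Y2→HubB→HubC→Port: bottleneck 6, flow now 17.
Augment Depot→Y2→Y3→HubC→Port: bottleneck 1, flow now 18.
No augmenting path remains; maximum flow = 18.
In the residual graph, reachable from Depot: {Depot}.
Min-cut edges: Depot→Jct3 (11), Depot→Y2 (7); capacity 11 + 7 = 18.
This cut is saturated, so no flow can exceed 18.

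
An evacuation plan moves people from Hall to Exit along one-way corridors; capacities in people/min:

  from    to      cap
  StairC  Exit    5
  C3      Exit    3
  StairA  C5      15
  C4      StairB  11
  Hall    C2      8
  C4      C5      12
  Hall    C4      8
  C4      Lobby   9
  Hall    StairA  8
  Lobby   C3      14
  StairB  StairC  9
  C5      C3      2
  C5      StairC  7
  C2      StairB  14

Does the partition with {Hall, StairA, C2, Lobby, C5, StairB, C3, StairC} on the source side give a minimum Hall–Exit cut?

Given cut capacity: 8 + 3 + 5 = 16.
Augment Hall→StairA→C5→C3→Exit: bottleneck 2, flow now 2.
Augment Hall→StairA→C5→StairC→Exit: bottleneck 5, flow now 7.
Augment Hall→C4→Lobby→C3→Exit: bottleneck 1, flow now 8.
No augmenting path remains; maximum flow = 8.
In the residual graph, reachable from Hall: {Hall, StairA, C2, C4, Lobby, C5, StairB, C3, StairC}.
Min-cut edges: C3→Exit (3), StairC→Exit (5); capacity 3 + 5 = 8.
Cut capacity 16 exceeds the max flow 8, so it is not minimum.

No — its capacity is 16, but the minimum cut has capacity 8.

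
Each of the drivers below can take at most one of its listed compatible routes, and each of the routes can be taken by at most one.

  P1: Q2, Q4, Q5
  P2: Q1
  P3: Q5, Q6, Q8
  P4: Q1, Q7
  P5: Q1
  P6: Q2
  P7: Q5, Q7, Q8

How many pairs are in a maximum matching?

6

Unit-capacity flow: source→left, listed edges, right→sink; max matching = max flow.
Augmenting path P1→Q2 (+1); matched 1.
Augmenting path P2→Q1 (+1); matched 2.
Augmenting path P3→Q5 (+1); matched 3.
Augmenting path P4→Q7 (+1); matched 4.
Augmenting path P7→Q8 (+1); matched 5.
Augmenting path P6→Q2→P1→Q4 (+1); matched 6.
No augmenting path remains; maximum matching = 6.
König certificate: {P1, P3, P4, P6, P7, Q1} is a vertex cover of size 6 (every listed pair touches it), so no matching can be larger.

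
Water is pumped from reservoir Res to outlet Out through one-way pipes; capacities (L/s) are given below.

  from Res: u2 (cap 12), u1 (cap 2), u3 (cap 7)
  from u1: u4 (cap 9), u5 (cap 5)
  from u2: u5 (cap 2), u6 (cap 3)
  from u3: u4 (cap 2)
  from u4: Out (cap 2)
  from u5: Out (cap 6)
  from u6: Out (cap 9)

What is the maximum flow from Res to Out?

9

Augment Res→u1→u4→Out: bottleneck 2, flow now 2.
Augment Res→u2→u5→Out: bottleneck 2, flow now 4.
Augment Res→u2→u6→Out: bottleneck 3, flow now 7.
Augment Res→u3→u4→u1→u5→Out: bottleneck 2, flow now 9. (uses reverse residual edge)
No augmenting path remains; maximum flow = 9.
In the residual graph, reachable from Res: {Res, u2, u3}.
Min-cut edges: Res→u1 (2), u2→u5 (2), u2→u6 (3), u3→u4 (2); capacity 2 + 2 + 3 + 2 = 9.
This cut is saturated, so no flow can exceed 9.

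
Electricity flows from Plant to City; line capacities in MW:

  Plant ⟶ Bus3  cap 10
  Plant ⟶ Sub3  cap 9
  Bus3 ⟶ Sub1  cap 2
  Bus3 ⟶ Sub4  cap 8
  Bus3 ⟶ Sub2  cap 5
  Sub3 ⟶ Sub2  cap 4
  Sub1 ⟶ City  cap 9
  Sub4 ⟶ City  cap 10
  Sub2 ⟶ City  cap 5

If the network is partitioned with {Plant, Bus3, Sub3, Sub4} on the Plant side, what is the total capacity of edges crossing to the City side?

Edges leaving {Plant, Bus3, Sub3, Sub4}: Bus3→Sub1 (2), Bus3→Sub2 (5), Sub3→Sub2 (4), Sub4→City (10).
Cut capacity = 2 + 5 + 4 + 10 = 21.

21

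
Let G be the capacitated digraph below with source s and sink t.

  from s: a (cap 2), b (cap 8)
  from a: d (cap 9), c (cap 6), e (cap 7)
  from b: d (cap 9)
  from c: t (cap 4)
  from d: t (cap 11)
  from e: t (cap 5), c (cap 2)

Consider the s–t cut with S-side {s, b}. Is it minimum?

No — its capacity is 11, but the minimum cut has capacity 10.

Given cut capacity: 2 + 9 = 11.
Augment s→a→c→t: bottleneck 2, flow now 2.
Augment s→b→d→t: bottleneck 8, flow now 10.
No augmenting path remains; maximum flow = 10.
In the residual graph, reachable from s: {s}.
Min-cut edges: s→a (2), s→b (8); capacity 2 + 8 = 10.
Cut capacity 11 exceeds the max flow 10, so it is not minimum.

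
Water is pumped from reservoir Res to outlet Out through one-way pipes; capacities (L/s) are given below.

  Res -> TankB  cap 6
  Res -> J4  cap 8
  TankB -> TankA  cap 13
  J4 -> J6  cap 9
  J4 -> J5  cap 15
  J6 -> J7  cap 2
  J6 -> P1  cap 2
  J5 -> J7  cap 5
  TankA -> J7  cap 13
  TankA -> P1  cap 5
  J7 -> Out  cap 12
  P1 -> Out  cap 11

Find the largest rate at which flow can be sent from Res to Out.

14

Augment Res→TankB→TankA→J7→Out: bottleneck 6, flow now 6.
Augment Res→J4→J6→J7→Out: bottleneck 2, flow now 8.
Augment Res→J4→J6→P1→Out: bottleneck 2, flow now 10.
Augment Res→J4→J5→J7→Out: bottleneck 4, flow now 14.
No augmenting path remains; maximum flow = 14.
In the residual graph, reachable from Res: {Res}.
Min-cut edges: Res→TankB (6), Res→J4 (8); capacity 6 + 8 = 14.
This cut is saturated, so no flow can exceed 14.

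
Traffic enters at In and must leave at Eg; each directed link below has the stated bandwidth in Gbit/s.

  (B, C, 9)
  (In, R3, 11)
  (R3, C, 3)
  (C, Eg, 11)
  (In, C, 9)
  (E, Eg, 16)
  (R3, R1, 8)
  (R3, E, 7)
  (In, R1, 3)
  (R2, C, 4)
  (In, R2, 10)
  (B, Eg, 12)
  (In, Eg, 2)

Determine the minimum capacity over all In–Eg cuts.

20

Augment In→Eg: bottleneck 2, flow now 2.
Augment In→C→Eg: bottleneck 9, flow now 11.
Augment In→R2→C→Eg: bottleneck 2, flow now 13.
Augment In→R3→E→Eg: bottleneck 7, flow now 20.
No augmenting path remains; maximum flow = 20.
By max-flow min-cut, the minimum cut capacity equals the max flow.
In the residual graph, reachable from In: {In, R2, R3, R1, C}.
Min-cut edges: In→Eg (2), R3→E (7), C→Eg (11); capacity 2 + 7 + 11 = 20.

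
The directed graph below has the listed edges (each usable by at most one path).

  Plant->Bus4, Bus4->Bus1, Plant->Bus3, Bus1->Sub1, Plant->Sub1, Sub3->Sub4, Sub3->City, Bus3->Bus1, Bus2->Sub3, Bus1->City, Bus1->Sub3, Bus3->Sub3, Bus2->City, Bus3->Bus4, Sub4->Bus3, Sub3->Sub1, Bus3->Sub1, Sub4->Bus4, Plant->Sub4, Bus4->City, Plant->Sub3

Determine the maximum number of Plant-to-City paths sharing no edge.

3

Assign every edge capacity 1; by Menger, the answer equals the max flow.
Path Plant→Bus4→City (+1); total 1.
Path Plant→Sub3→City (+1); total 2.
Path Plant→Bus3→Bus1→City (+1); total 3.
No residual Plant→City path; max flow = 3.
Certifying cut of size 3: {Bus1→City, Bus4→City, Sub3→City}.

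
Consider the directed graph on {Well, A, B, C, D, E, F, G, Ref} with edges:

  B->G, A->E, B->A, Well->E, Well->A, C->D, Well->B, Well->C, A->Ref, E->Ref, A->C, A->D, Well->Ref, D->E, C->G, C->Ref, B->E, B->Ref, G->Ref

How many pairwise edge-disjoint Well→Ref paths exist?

Assign every edge capacity 1; by Menger, the answer equals the max flow.
Path Well→Ref (+1); total 1.
Path Well→A→Ref (+1); total 2.
Path Well→B→Ref (+1); total 3.
Path Well→C→Ref (+1); total 4.
Path Well→E→Ref (+1); total 5.
No residual Well→Ref path; max flow = 5.
Certifying cut of size 5: {Well→A, Well→B, Well→C, Well→E, Well→Ref}.

5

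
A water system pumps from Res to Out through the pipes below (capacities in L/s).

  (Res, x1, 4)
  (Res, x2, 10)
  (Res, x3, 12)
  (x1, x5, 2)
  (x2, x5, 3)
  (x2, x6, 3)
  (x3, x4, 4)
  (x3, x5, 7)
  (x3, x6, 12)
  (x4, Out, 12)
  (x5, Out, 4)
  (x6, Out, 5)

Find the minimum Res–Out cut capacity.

13

Augment Res→x1→x5→Out: bottleneck 2, flow now 2.
Augment Res→x2→x5→Out: bottleneck 2, flow now 4.
Augment Res→x2→x6→Out: bottleneck 3, flow now 7.
Augment Res→x3→x4→Out: bottleneck 4, flow now 11.
Augment Res→x3→x6→Out: bottleneck 2, flow now 13.
No augmenting path remains; maximum flow = 13.
By max-flow min-cut, the minimum cut capacity equals the max flow.
In the residual graph, reachable from Res: {Res, x1, x2, x3, x5, x6}.
Min-cut edges: x3→x4 (4), x5→Out (4), x6→Out (5); capacity 4 + 4 + 5 = 13.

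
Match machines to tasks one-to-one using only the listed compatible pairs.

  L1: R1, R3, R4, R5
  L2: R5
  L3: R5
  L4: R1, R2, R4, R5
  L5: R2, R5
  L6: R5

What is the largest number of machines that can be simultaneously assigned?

Unit-capacity flow: source→left, listed edges, right→sink; max matching = max flow.
Augmenting path L1→R1 (+1); matched 1.
Augmenting path L2→R5 (+1); matched 2.
Augmenting path L4→R2 (+1); matched 3.
Augmenting path L5→R2→L4→R4 (+1); matched 4.
No augmenting path remains; maximum matching = 4.
König certificate: {L1, L4, L5, R5} is a vertex cover of size 4 (every listed pair touches it), so no matching can be larger.

4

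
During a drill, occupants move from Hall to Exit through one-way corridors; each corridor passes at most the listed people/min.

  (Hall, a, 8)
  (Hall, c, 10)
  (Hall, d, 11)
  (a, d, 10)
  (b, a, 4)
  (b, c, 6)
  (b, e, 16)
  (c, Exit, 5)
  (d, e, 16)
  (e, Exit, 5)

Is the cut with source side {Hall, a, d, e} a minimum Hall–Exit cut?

Given cut capacity: 10 + 5 = 15.
Augment Hall→c→Exit: bottleneck 5, flow now 5.
Augment Hall→d→e→Exit: bottleneck 5, flow now 10.
No augmenting path remains; maximum flow = 10.
In the residual graph, reachable from Hall: {Hall, a, c, d, e}.
Min-cut edges: c→Exit (5), e→Exit (5); capacity 5 + 5 = 10.
Cut capacity 15 exceeds the max flow 10, so it is not minimum.

No — its capacity is 15, but the minimum cut has capacity 10.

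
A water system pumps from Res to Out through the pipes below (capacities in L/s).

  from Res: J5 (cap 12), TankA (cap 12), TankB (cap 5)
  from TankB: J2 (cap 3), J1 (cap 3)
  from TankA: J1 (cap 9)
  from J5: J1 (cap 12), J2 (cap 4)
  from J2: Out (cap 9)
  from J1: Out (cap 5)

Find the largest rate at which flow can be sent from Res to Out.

Augment Res→TankB→J2→Out: bottleneck 3, flow now 3.
Augment Res→TankB→J1→Out: bottleneck 2, flow now 5.
Augment Res→TankA→J1→Out: bottleneck 3, flow now 8.
Augment Res→J5→J2→Out: bottleneck 4, flow now 12.
No augmenting path remains; maximum flow = 12.
In the residual graph, reachable from Res: {Res, TankB, TankA, J5, J1}.
Min-cut edges: TankB→J2 (3), J5→J2 (4), J1→Out (5); capacity 3 + 4 + 5 = 12.
This cut is saturated, so no flow can exceed 12.

12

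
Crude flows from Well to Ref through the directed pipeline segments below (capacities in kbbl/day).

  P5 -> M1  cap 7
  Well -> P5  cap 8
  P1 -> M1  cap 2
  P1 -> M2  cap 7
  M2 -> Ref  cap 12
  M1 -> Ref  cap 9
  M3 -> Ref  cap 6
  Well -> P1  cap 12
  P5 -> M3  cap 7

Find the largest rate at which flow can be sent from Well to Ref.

17

Augment Well→P5→M3→Ref: bottleneck 6, flow now 6.
Augment Well→P5→M1→Ref: bottleneck 2, flow now 8.
Augment Well→P1→M1→Ref: bottleneck 2, flow now 10.
Augment Well→P1→M2→Ref: bottleneck 7, flow now 17.
No augmenting path remains; maximum flow = 17.
In the residual graph, reachable from Well: {Well, P1}.
Min-cut edges: Well→P5 (8), P1→M1 (2), P1→M2 (7); capacity 8 + 2 + 7 = 17.
This cut is saturated, so no flow can exceed 17.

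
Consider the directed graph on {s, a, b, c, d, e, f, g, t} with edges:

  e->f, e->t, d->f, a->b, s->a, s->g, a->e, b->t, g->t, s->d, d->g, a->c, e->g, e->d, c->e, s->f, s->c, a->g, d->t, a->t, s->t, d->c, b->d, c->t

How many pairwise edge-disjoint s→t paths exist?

5

Assign every edge capacity 1; by Menger, the answer equals the max flow.
Path s→t (+1); total 1.
Path s→a→t (+1); total 2.
Path s→c→t (+1); total 3.
Path s→d→t (+1); total 4.
Path s→g→t (+1); total 5.
No residual s→t path; max flow = 5.
Certifying cut of size 5: {s→a, s→c, s→d, s→g, s→t}.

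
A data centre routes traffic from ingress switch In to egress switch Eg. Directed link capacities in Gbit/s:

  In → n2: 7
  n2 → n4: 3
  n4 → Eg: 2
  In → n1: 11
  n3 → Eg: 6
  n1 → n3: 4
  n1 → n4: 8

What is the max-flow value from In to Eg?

Augment In→n1→n3→Eg: bottleneck 4, flow now 4.
Augment In→n1→n4→Eg: bottleneck 2, flow now 6.
No augmenting path remains; maximum flow = 6.
In the residual graph, reachable from In: {In, n1, n2, n4}.
Min-cut edges: n1→n3 (4), n4→Eg (2); capacity 4 + 2 = 6.
This cut is saturated, so no flow can exceed 6.

6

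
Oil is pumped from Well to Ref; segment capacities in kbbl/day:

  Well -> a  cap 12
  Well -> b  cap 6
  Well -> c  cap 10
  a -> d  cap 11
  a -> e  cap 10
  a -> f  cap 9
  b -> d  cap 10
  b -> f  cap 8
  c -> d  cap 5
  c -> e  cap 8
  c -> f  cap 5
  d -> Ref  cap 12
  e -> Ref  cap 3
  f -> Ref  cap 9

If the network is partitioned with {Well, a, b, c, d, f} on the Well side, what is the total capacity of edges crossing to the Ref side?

39

Edges leaving {Well, a, b, c, d, f}: a→e (10), c→e (8), d→Ref (12), f→Ref (9).
Cut capacity = 10 + 8 + 12 + 9 = 39.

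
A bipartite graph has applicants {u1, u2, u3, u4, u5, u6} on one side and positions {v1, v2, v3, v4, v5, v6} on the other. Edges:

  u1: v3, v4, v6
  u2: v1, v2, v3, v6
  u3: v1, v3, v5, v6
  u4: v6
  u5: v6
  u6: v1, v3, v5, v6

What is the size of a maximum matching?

5

Unit-capacity flow: source→left, listed edges, right→sink; max matching = max flow.
Augmenting path u1→v3 (+1); matched 1.
Augmenting path u2→v1 (+1); matched 2.
Augmenting path u3→v5 (+1); matched 3.
Augmenting path u4→v6 (+1); matched 4.
Augmenting path u6→v1→u2→v2 (+1); matched 5.
No augmenting path remains; maximum matching = 5.
König certificate: {u1, u2, u3, u6, v6} is a vertex cover of size 5 (every listed pair touches it), so no matching can be larger.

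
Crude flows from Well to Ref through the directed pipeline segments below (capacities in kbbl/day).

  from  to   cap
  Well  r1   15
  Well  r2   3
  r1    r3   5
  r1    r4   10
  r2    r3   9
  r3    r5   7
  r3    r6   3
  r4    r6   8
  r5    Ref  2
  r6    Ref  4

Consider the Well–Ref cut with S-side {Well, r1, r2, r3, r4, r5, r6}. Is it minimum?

Yes — it is a minimum cut (capacity 6).

Given cut capacity: 2 + 4 = 6.
Augment Well→r1→r3→r5→Ref: bottleneck 2, flow now 2.
Augment Well→r1→r3→r6→Ref: bottleneck 3, flow now 5.
Augment Well→r1→r4→r6→Ref: bottleneck 1, flow now 6.
No augmenting path remains; maximum flow = 6.
Cut capacity 6 equals the max flow, so it is a minimum cut.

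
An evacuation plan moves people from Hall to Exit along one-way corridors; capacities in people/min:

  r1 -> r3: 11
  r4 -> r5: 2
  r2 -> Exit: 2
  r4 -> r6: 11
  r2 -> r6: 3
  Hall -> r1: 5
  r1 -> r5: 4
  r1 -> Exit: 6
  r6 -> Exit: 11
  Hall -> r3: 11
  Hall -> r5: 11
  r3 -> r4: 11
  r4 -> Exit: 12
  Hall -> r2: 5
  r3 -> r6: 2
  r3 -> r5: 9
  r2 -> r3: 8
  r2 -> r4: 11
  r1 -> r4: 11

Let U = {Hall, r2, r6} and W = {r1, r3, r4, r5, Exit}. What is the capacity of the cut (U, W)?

Edges leaving {Hall, r2, r6}: Hall→r1 (5), Hall→r3 (11), Hall→r5 (11), r2→r3 (8), r2→r4 (11), r2→Exit (2), r6→Exit (11).
Cut capacity = 5 + 11 + 11 + 8 + 11 + 2 + 11 = 59.

59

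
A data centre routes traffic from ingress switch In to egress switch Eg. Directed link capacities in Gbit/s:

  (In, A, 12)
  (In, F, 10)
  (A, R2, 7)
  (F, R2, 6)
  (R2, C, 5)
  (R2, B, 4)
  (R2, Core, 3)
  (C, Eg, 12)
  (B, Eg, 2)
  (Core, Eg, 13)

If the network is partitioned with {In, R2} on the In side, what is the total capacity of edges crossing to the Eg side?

34

Edges leaving {In, R2}: In→A (12), In→F (10), R2→C (5), R2→B (4), R2→Core (3).
Cut capacity = 12 + 10 + 5 + 4 + 3 = 34.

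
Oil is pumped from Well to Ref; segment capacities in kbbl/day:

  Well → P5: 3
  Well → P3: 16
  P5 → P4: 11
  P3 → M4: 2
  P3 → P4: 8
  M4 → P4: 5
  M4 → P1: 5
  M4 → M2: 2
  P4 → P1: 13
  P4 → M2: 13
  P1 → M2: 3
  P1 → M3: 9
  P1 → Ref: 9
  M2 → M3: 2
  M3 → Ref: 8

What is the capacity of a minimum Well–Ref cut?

13

Augment Well→P5→P4→P1→Ref: bottleneck 3, flow now 3.
Augment Well→P3→M4→P1→Ref: bottleneck 2, flow now 5.
Augment Well→P3→P4→P1→Ref: bottleneck 4, flow now 9.
Augment Well→P3→P4→P1→M3→Ref: bottleneck 4, flow now 13.
No augmenting path remains; maximum flow = 13.
By max-flow min-cut, the minimum cut capacity equals the max flow.
In the residual graph, reachable from Well: {Well, P3}.
Min-cut edges: Well→P5 (3), P3→M4 (2), P3→P4 (8); capacity 3 + 2 + 8 = 13.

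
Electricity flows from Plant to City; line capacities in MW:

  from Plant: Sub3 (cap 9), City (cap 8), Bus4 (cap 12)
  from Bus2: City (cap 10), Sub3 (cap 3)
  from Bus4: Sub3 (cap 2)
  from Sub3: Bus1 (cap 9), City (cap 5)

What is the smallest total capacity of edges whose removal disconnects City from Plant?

13

Augment Plant→City: bottleneck 8, flow now 8.
Augment Plant→Sub3→City: bottleneck 5, flow now 13.
No augmenting path remains; maximum flow = 13.
By max-flow min-cut, the minimum cut capacity equals the max flow.
In the residual graph, reachable from Plant: {Plant, Bus4, Sub3, Bus1}.
Min-cut edges: Plant→City (8), Sub3→City (5); capacity 8 + 5 = 13.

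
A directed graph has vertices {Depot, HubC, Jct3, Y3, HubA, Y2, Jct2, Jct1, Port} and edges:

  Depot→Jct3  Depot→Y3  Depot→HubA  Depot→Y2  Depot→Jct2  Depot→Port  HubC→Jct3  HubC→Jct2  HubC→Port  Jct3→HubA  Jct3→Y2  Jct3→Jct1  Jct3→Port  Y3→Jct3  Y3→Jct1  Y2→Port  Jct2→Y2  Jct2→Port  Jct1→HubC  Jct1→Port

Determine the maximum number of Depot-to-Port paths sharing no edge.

5

Assign every edge capacity 1; by Menger, the answer equals the max flow.
Path Depot→Port (+1); total 1.
Path Depot→Jct3→Port (+1); total 2.
Path Depot→Y2→Port (+1); total 3.
Path Depot→Jct2→Port (+1); total 4.
Path Depot→Y3→Jct1→Port (+1); total 5.
No residual Depot→Port path; max flow = 5.
Certifying cut of size 5: {Depot→Jct2, Depot→Jct3, Depot→Port, Depot→Y2, Depot→Y3}.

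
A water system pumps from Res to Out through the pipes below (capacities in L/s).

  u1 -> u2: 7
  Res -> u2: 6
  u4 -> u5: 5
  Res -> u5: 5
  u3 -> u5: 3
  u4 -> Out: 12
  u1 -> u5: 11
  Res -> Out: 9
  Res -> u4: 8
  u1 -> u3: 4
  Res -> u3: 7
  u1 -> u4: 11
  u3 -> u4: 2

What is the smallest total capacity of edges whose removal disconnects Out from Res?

Augment Res→Out: bottleneck 9, flow now 9.
Augment Res→u4→Out: bottleneck 8, flow now 17.
Augment Res→u3→u4→Out: bottleneck 2, flow now 19.
No augmenting path remains; maximum flow = 19.
By max-flow min-cut, the minimum cut capacity equals the max flow.
In the residual graph, reachable from Res: {Res, u2, u3, u5}.
Min-cut edges: Res→u4 (8), Res→Out (9), u3→u4 (2); capacity 8 + 9 + 2 = 19.

19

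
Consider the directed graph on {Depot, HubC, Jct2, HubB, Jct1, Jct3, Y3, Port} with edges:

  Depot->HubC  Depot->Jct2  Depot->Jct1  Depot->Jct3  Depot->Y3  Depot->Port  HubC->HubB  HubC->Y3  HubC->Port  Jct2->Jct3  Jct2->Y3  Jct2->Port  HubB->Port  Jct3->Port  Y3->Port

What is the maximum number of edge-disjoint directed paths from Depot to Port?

Assign every edge capacity 1; by Menger, the answer equals the max flow.
Path Depot→Port (+1); total 1.
Path Depot→HubC→Port (+1); total 2.
Path Depot→Jct2→Port (+1); total 3.
Path Depot→Jct3→Port (+1); total 4.
Path Depot→Y3→Port (+1); total 5.
No residual Depot→Port path; max flow = 5.
Certifying cut of size 5: {Depot→HubC, Depot→Jct2, Depot→Jct3, Depot→Port, Depot→Y3}.

5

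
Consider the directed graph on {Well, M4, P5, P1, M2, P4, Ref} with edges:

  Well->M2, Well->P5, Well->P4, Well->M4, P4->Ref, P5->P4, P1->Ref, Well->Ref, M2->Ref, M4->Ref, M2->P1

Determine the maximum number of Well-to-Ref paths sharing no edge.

Assign every edge capacity 1; by Menger, the answer equals the max flow.
Path Well→Ref (+1); total 1.
Path Well→M4→Ref (+1); total 2.
Path Well→M2→Ref (+1); total 3.
Path Well→P4→Ref (+1); total 4.
No residual Well→Ref path; max flow = 4.
Certifying cut of size 4: {P4→Ref, Well→M2, Well→M4, Well→Ref}.

4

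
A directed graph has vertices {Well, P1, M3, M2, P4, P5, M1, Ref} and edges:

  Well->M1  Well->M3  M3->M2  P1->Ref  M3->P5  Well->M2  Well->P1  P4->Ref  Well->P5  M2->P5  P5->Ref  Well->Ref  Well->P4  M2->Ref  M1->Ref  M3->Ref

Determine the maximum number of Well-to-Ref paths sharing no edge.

Assign every edge capacity 1; by Menger, the answer equals the max flow.
Path Well→Ref (+1); total 1.
Path Well→P1→Ref (+1); total 2.
Path Well→M3→Ref (+1); total 3.
Path Well→M2→Ref (+1); total 4.
Path Well→P4→Ref (+1); total 5.
Path Well→P5→Ref (+1); total 6.
Path Well→M1→Ref (+1); total 7.
No residual Well→Ref path; max flow = 7.
Certifying cut of size 7: {Well→M1, Well→M2, Well→M3, Well→P1, Well→P4, Well→P5, Well→Ref}.

7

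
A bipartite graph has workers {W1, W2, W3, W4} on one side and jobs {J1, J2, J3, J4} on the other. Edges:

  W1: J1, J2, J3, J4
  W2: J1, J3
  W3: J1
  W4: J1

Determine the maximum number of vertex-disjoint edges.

Unit-capacity flow: source→left, listed edges, right→sink; max matching = max flow.
Augmenting path W1→J1 (+1); matched 1.
Augmenting path W2→J3 (+1); matched 2.
Augmenting path W3→J1→W1→J2 (+1); matched 3.
No augmenting path remains; maximum matching = 3.
König certificate: {W1, W2, J1} is a vertex cover of size 3 (every listed pair touches it), so no matching can be larger.

3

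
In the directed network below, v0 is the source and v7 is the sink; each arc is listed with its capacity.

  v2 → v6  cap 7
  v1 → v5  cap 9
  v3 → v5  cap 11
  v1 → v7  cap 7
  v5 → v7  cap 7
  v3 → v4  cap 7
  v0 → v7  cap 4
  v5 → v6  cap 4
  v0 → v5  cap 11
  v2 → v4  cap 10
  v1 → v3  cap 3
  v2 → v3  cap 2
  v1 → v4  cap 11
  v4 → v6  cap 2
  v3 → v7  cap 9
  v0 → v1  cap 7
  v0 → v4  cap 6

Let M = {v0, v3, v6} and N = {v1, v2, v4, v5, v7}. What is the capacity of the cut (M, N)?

55

Edges leaving {v0, v3, v6}: v0→v1 (7), v0→v4 (6), v0→v5 (11), v0→v7 (4), v3→v4 (7), v3→v5 (11), v3→v7 (9).
Cut capacity = 7 + 6 + 11 + 4 + 7 + 11 + 9 = 55.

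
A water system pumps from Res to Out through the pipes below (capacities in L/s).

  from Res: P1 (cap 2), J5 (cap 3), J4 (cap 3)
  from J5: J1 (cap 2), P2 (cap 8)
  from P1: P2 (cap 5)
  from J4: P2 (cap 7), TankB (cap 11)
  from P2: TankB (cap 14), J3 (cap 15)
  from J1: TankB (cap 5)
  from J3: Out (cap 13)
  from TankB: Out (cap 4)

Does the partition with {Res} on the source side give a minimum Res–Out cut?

Yes — it is a minimum cut (capacity 8).

Given cut capacity: 3 + 2 + 3 = 8.
Augment Res→J4→TankB→Out: bottleneck 3, flow now 3.
Augment Res→J5→P2→J3→Out: bottleneck 3, flow now 6.
Augment Res→P1→P2→J3→Out: bottleneck 2, flow now 8.
No augmenting path remains; maximum flow = 8.
Cut capacity 8 equals the max flow, so it is a minimum cut.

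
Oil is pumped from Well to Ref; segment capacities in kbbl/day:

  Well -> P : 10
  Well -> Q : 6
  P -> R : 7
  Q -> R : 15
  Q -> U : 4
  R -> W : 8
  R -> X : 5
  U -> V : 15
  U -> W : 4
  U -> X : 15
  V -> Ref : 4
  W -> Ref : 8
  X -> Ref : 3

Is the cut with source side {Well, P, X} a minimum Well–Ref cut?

No — its capacity is 16, but the minimum cut has capacity 13.

Given cut capacity: 6 + 7 + 3 = 16.
Augment Well→P→R→W→Ref: bottleneck 7, flow now 7.
Augment Well→Q→R→W→Ref: bottleneck 1, flow now 8.
Augment Well→Q→R→X→Ref: bottleneck 3, flow now 11.
Augment Well→Q→U→V→Ref: bottleneck 2, flow now 13.
No augmenting path remains; maximum flow = 13.
In the residual graph, reachable from Well: {Well, P}.
Min-cut edges: Well→Q (6), P→R (7); capacity 6 + 7 = 13.
Cut capacity 16 exceeds the max flow 13, so it is not minimum.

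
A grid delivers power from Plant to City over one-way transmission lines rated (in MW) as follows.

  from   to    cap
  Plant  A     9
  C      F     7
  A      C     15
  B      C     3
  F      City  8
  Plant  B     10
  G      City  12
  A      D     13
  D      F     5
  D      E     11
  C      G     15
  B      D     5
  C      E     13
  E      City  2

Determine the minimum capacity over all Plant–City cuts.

17

Augment Plant→A→C→E→City: bottleneck 2, flow now 2.
Augment Plant→A→C→F→City: bottleneck 7, flow now 9.
Augment Plant→B→C→G→City: bottleneck 3, flow now 12.
Augment Plant→B→D→F→City: bottleneck 1, flow now 13.
Augment Plant→B→D→E→C→G→City: bottleneck 2, flow now 15. (uses reverse residual edge)
Augment Plant→B→D→F→C→G→City: bottleneck 2, flow now 17. (uses reverse residual edge)
No augmenting path remains; maximum flow = 17.
By max-flow min-cut, the minimum cut capacity equals the max flow.
In the residual graph, reachable from Plant: {Plant, B}.
Min-cut edges: Plant→A (9), B→C (3), B→D (5); capacity 9 + 3 + 5 = 17.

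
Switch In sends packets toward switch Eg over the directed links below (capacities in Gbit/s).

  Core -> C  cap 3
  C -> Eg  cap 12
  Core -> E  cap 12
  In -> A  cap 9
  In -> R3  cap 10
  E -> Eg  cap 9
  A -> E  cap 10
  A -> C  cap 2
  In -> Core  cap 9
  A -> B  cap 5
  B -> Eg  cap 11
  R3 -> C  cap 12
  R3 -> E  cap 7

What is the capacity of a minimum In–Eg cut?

26

Augment In→R3→E→Eg: bottleneck 7, flow now 7.
Augment In→R3→C→Eg: bottleneck 3, flow now 10.
Augment In→Core→E→Eg: bottleneck 2, flow now 12.
Augment In→Core→C→Eg: bottleneck 3, flow now 15.
Augment In→A→C→Eg: bottleneck 2, flow now 17.
Augment In→A→B→Eg: bottleneck 5, flow now 22.
Augment In→Core→E→R3→C→Eg: bottleneck 4, flow now 26. (uses reverse residual edge)
No augmenting path remains; maximum flow = 26.
By max-flow min-cut, the minimum cut capacity equals the max flow.
In the residual graph, reachable from In: {In, R3, Core, A, E, C}.
Min-cut edges: A→B (5), E→Eg (9), C→Eg (12); capacity 5 + 9 + 12 = 26.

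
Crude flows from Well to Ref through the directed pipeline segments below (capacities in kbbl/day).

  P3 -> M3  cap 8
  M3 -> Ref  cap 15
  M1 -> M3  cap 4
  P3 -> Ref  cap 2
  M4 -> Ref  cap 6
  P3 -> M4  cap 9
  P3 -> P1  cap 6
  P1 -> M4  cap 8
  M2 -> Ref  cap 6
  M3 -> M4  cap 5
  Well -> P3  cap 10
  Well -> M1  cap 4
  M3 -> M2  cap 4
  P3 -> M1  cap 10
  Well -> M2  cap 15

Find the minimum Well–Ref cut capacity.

Augment Well→P3→Ref: bottleneck 2, flow now 2.
Augment Well→M2→Ref: bottleneck 6, flow now 8.
Augment Well→P3→M3→Ref: bottleneck 8, flow now 16.
Augment Well→M1→M3→Ref: bottleneck 4, flow now 20.
No augmenting path remains; maximum flow = 20.
By max-flow min-cut, the minimum cut capacity equals the max flow.
In the residual graph, reachable from Well: {Well, M2}.
Min-cut edges: Well→P3 (10), Well→M1 (4), M2→Ref (6); capacity 10 + 4 + 6 = 20.

20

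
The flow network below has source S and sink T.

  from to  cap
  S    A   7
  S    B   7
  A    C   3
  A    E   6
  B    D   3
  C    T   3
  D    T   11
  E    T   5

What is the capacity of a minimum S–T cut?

10

Augment S→A→C→T: bottleneck 3, flow now 3.
Augment S→A→E→T: bottleneck 4, flow now 7.
Augment S→B→D→T: bottleneck 3, flow now 10.
No augmenting path remains; maximum flow = 10.
By max-flow min-cut, the minimum cut capacity equals the max flow.
In the residual graph, reachable from S: {S, B}.
Min-cut edges: S→A (7), B→D (3); capacity 7 + 3 = 10.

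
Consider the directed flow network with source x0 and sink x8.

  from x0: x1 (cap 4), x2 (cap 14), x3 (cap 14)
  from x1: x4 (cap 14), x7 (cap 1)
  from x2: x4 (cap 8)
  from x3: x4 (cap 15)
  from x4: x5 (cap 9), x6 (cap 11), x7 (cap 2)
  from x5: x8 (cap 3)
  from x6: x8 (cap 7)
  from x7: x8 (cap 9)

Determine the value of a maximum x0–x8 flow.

13

Augment x0→x1→x7→x8: bottleneck 1, flow now 1.
Augment x0→x1→x4→x5→x8: bottleneck 3, flow now 4.
Augment x0→x2→x4→x6→x8: bottleneck 7, flow now 11.
Augment x0→x2→x4→x7→x8: bottleneck 1, flow now 12.
Augment x0→x3→x4→x7→x8: bottleneck 1, flow now 13.
No augmenting path remains; maximum flow = 13.
In the residual graph, reachable from x0: {x0, x1, x2, x3, x4, x5, x6}.
Min-cut edges: x1→x7 (1), x4→x7 (2), x5→x8 (3), x6→x8 (7); capacity 1 + 2 + 3 + 7 = 13.
This cut is saturated, so no flow can exceed 13.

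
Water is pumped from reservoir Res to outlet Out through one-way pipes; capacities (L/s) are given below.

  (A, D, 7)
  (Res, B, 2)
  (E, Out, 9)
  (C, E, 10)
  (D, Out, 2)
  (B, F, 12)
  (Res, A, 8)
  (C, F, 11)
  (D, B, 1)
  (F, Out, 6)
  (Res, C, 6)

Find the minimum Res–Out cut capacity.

11

Augment Res→A→D→Out: bottleneck 2, flow now 2.
Augment Res→B→F→Out: bottleneck 2, flow now 4.
Augment Res→C→E→Out: bottleneck 6, flow now 10.
Augment Res→A→D→B→F→Out: bottleneck 1, flow now 11.
No augmenting path remains; maximum flow = 11.
By max-flow min-cut, the minimum cut capacity equals the max flow.
In the residual graph, reachable from Res: {Res, A, D}.
Min-cut edges: Res→B (2), Res→C (6), D→B (1), D→Out (2); capacity 2 + 6 + 1 + 2 = 11.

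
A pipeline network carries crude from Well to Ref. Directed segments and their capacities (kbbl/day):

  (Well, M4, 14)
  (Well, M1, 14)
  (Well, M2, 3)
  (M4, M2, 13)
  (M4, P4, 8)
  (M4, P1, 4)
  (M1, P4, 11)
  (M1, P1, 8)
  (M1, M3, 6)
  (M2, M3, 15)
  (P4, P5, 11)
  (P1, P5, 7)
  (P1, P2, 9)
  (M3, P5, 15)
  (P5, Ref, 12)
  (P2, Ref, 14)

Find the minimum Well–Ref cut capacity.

21

Augment Well→M4→P4→P5→Ref: bottleneck 8, flow now 8.
Augment Well→M4→P1→P5→Ref: bottleneck 4, flow now 12.
Augment Well→M1→P1→P2→Ref: bottleneck 8, flow now 20.
Augment Well→M1→P4→P5→P1→P2→Ref: bottleneck 1, flow now 21. (uses reverse residual edge)
No augmenting path remains; maximum flow = 21.
By max-flow min-cut, the minimum cut capacity equals the max flow.
In the residual graph, reachable from Well: {Well, M4, M1, M2, P4, P1, M3, P5}.
Min-cut edges: P1→P2 (9), P5→Ref (12); capacity 9 + 12 = 21.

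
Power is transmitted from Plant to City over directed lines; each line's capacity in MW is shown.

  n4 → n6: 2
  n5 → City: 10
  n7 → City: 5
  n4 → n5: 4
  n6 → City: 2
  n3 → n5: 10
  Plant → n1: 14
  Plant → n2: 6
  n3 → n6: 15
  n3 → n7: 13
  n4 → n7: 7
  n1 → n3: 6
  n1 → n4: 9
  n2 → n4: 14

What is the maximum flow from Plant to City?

17

Augment Plant→n1→n3→n5→City: bottleneck 6, flow now 6.
Augment Plant→n1→n4→n5→City: bottleneck 4, flow now 10.
Augment Plant→n1→n4→n6→City: bottleneck 2, flow now 12.
Augment Plant→n1→n4→n7→City: bottleneck 2, flow now 14.
Augment Plant→n2→n4→n7→City: bottleneck 3, flow now 17.
No augmenting path remains; maximum flow = 17.
In the residual graph, reachable from Plant: {Plant, n1, n2, n4, n7}.
Min-cut edges: n1→n3 (6), n4→n5 (4), n4→n6 (2), n7→City (5); capacity 6 + 4 + 2 + 5 = 17.
This cut is saturated, so no flow can exceed 17.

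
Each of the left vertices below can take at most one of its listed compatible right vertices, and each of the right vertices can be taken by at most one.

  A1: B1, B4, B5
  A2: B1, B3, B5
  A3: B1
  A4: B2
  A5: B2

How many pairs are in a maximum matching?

Unit-capacity flow: source→left, listed edges, right→sink; max matching = max flow.
Augmenting path A1→B1 (+1); matched 1.
Augmenting path A2→B3 (+1); matched 2.
Augmenting path A4→B2 (+1); matched 3.
Augmenting path A3→B1→A1→B4 (+1); matched 4.
No augmenting path remains; maximum matching = 4.
König certificate: {A1, A2, A3, B2} is a vertex cover of size 4 (every listed pair touches it), so no matching can be larger.

4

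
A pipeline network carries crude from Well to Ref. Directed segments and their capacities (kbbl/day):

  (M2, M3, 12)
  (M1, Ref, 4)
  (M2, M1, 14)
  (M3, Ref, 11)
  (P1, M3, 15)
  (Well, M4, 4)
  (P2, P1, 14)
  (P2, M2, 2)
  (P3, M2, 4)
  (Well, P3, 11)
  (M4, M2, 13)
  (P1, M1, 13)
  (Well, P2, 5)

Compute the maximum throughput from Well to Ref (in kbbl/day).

Augment Well→P3→M2→M3→Ref: bottleneck 4, flow now 4.
Augment Well→P2→M2→M3→Ref: bottleneck 2, flow now 6.
Augment Well→P2→P1→M3→Ref: bottleneck 3, flow now 9.
Augment Well→M4→M2→M3→Ref: bottleneck 2, flow now 11.
Augment Well→M4→M2→M1→Ref: bottleneck 2, flow now 13.
No augmenting path remains; maximum flow = 13.
In the residual graph, reachable from Well: {Well, P3}.
Min-cut edges: Well→P2 (5), Well→M4 (4), P3→M2 (4); capacity 5 + 4 + 4 = 13.
This cut is saturated, so no flow can exceed 13.

13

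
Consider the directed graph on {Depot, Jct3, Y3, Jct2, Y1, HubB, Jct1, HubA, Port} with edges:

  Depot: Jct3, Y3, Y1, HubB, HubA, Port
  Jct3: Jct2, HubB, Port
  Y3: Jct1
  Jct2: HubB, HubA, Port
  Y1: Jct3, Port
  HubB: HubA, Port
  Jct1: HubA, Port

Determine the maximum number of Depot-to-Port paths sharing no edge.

5

Assign every edge capacity 1; by Menger, the answer equals the max flow.
Path Depot→Port (+1); total 1.
Path Depot→Jct3→Port (+1); total 2.
Path Depot→Y1→Port (+1); total 3.
Path Depot→HubB→Port (+1); total 4.
Path Depot→Y3→Jct1→Port (+1); total 5.
No residual Depot→Port path; max flow = 5.
Certifying cut of size 5: {Depot→HubB, Depot→Jct3, Depot→Port, Depot→Y1, Depot→Y3}.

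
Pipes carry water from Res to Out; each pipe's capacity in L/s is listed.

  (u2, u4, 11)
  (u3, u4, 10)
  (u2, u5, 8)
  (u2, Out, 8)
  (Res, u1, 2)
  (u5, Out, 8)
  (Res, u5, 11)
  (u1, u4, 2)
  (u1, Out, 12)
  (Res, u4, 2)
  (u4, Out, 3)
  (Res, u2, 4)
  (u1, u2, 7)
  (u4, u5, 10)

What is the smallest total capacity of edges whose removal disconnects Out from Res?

16

Augment Res→u1→Out: bottleneck 2, flow now 2.
Augment Res→u2→Out: bottleneck 4, flow now 6.
Augment Res→u4→Out: bottleneck 2, flow now 8.
Augment Res→u5→Out: bottleneck 8, flow now 16.
No augmenting path remains; maximum flow = 16.
By max-flow min-cut, the minimum cut capacity equals the max flow.
In the residual graph, reachable from Res: {Res, u5}.
Min-cut edges: Res→u1 (2), Res→u2 (4), Res→u4 (2), u5→Out (8); capacity 2 + 4 + 2 + 8 = 16.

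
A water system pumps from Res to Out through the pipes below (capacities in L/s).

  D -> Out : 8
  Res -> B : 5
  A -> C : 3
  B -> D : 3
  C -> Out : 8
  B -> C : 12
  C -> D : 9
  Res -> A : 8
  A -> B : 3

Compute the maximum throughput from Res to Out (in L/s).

11

Augment Res→A→C→Out: bottleneck 3, flow now 3.
Augment Res→B→C→Out: bottleneck 5, flow now 8.
Augment Res→A→B→D→Out: bottleneck 3, flow now 11.
No augmenting path remains; maximum flow = 11.
In the residual graph, reachable from Res: {Res, A}.
Min-cut edges: Res→B (5), A→B (3), A→C (3); capacity 5 + 3 + 3 = 11.
This cut is saturated, so no flow can exceed 11.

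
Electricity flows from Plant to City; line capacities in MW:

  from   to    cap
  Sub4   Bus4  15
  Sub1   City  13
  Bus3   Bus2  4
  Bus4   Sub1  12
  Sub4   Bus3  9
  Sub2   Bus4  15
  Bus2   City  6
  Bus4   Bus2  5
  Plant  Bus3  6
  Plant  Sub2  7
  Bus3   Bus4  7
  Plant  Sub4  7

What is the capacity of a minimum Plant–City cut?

Augment Plant→Bus3→Bus2→City: bottleneck 4, flow now 4.
Augment Plant→Sub2→Bus4→Bus2→City: bottleneck 2, flow now 6.
Augment Plant→Sub2→Bus4→Sub1→City: bottleneck 5, flow now 11.
Augment Plant→Sub4→Bus4→Sub1→City: bottleneck 7, flow now 18.
No augmenting path remains; maximum flow = 18.
By max-flow min-cut, the minimum cut capacity equals the max flow.
In the residual graph, reachable from Plant: {Plant, Sub2, Sub4, Bus3, Bus4, Bus2}.
Min-cut edges: Bus4→Sub1 (12), Bus2→City (6); capacity 12 + 6 = 18.

18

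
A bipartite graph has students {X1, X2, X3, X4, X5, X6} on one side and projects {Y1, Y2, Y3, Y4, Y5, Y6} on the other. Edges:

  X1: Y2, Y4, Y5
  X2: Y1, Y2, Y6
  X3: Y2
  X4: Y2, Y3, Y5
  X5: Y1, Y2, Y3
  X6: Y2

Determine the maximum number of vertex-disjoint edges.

5

Unit-capacity flow: source→left, listed edges, right→sink; max matching = max flow.
Augmenting path X1→Y2 (+1); matched 1.
Augmenting path X2→Y1 (+1); matched 2.
Augmenting path X4→Y3 (+1); matched 3.
Augmenting path X3→Y2→X1→Y4 (+1); matched 4.
Augmenting path X5→Y1→X2→Y6 (+1); matched 5.
No augmenting path remains; maximum matching = 5.
König certificate: {X1, X2, X4, X5, Y2} is a vertex cover of size 5 (every listed pair touches it), so no matching can be larger.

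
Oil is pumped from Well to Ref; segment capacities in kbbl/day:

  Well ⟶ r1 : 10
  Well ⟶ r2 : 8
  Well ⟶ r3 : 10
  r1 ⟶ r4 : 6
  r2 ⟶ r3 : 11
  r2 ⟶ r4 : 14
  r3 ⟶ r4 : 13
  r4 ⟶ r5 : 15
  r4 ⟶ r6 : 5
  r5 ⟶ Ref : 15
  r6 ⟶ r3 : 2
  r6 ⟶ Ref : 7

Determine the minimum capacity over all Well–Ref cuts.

Augment Well→r1→r4→r5→Ref: bottleneck 6, flow now 6.
Augment Well→r2→r4→r5→Ref: bottleneck 8, flow now 14.
Augment Well→r3→r4→r5→Ref: bottleneck 1, flow now 15.
Augment Well→r3→r4→r6→Ref: bottleneck 5, flow now 20.
No augmenting path remains; maximum flow = 20.
By max-flow min-cut, the minimum cut capacity equals the max flow.
In the residual graph, reachable from Well: {Well, r1, r2, r3, r4}.
Min-cut edges: r4→r5 (15), r4→r6 (5); capacity 15 + 5 = 20.

20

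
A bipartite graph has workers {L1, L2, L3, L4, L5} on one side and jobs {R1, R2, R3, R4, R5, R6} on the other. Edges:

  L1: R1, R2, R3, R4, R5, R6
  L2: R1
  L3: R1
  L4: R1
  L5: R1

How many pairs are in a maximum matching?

Unit-capacity flow: source→left, listed edges, right→sink; max matching = max flow.
Augmenting path L1→R1 (+1); matched 1.
Augmenting path L2→R1→L1→R2 (+1); matched 2.
No augmenting path remains; maximum matching = 2.
König certificate: {L1, R1} is a vertex cover of size 2 (every listed pair touches it), so no matching can be larger.

2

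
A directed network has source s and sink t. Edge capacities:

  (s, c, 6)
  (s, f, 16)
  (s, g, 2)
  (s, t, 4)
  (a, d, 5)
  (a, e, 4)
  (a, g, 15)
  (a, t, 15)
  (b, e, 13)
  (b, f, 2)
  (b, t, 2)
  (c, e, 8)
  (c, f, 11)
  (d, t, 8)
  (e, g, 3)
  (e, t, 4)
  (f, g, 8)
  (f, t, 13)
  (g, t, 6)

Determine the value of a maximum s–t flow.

27

Augment s→t: bottleneck 4, flow now 4.
Augment s→f→t: bottleneck 13, flow now 17.
Augment s→g→t: bottleneck 2, flow now 19.
Augment s→c→e→t: bottleneck 4, flow now 23.
Augment s→f→g→t: bottleneck 3, flow now 26.
Augment s→c→e→g→t: bottleneck 1, flow now 27.
No augmenting path remains; maximum flow = 27.
In the residual graph, reachable from s: {s, c, e, f, g}.
Min-cut edges: s→t (4), e→t (4), f→t (13), g→t (6); capacity 4 + 4 + 13 + 6 = 27.
This cut is saturated, so no flow can exceed 27.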